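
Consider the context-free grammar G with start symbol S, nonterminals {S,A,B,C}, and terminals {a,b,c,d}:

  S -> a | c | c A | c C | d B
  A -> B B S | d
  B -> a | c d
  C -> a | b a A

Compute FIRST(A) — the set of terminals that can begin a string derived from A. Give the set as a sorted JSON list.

FIRST iteration:
pass 1:
  A via A→d: +{d}
  B via B→a: +{a}
  B via B→c d: +{c}
  C via C→a: +{a}
  C via C→b a A: +{b}
  S via S→a: +{a}
  S via S→c: +{c}
  S via S→d B: +{d}
  FIRST[S]={a,c,d}  FIRST[A]={d}  FIRST[B]={a,c}  FIRST[C]={a,b}
pass 2:
  A via A→B B S: +{a,c}
  FIRST[S]={a,c,d}  FIRST[A]={a,c,d}  FIRST[B]={a,c}  FIRST[C]={a,b}
pass 3: done
  FIRST[S]={a,c,d}  FIRST[A]={a,c,d}  FIRST[B]={a,c}  FIRST[C]={a,b}

FIRST(A) = ["a", "c", "d"]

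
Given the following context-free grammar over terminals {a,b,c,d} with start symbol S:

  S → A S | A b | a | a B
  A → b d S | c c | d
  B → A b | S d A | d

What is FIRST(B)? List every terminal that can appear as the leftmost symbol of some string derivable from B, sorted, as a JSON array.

FIRST sets, iterate to fixpoint:
[1]
  A via A→b d S: +{b}
  A via A→c c: +{c}
  A via A→d: +{d}
  B via B→A b: +{b,c,d}
  S via S→A S: +{b,c,d}
  S via S→a: +{a}
  FIRST(S)={a,b,c,d}  FIRST(A)={b,c,d}  FIRST(B)={b,c,d}
[2]
  B via B→S d A: +{a}
  FIRST(S)={a,b,c,d}  FIRST(A)={b,c,d}  FIRST(B)={a,b,c,d}
[3] (no change)
  FIRST(S)={a,b,c,d}  FIRST(A)={b,c,d}  FIRST(B)={a,b,c,d}

FIRST(B) = ["a", "b", "c", "d"]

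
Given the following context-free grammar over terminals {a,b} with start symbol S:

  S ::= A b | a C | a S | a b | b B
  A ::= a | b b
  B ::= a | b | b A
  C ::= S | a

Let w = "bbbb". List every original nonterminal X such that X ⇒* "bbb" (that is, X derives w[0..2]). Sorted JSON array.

CNF form of G:
  S -> A T0 | T0 B | T1 C | T1 S | T1 T0
  A -> T0 T0 | a
  B -> T0 A | a | b
  C -> A T0 | T0 B | T1 C | T1 S | T1 T0 | a
  T0 -> b
  T1 -> a

CYK table (by increasing span) (cells [i..j] with 0 ≤ i ≤ j ≤ 2 only):
  [0..0]={B,T0}  "b"  orig:{B}
  [1..1]={B,T0}  "b"  orig:{B}
  [2..2]={B,T0}  "b"  orig:{B}
  [0..1]={A,C,S}  "bb"
  [1..2]={A,C,S}  "bb"
  [0..2]={B,C,S}  "bbb"

Original NTs in T[0,2] deriving "bbb": ["B", "C", "S"]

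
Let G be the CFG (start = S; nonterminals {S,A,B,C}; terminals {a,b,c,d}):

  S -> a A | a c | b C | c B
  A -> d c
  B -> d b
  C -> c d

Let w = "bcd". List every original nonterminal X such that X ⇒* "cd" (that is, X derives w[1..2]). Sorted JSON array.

CNF form of G:
  S -> T1 B | T2 C | T3 A | T3 T1
  A -> T0 T1
  B -> T0 T2
  C -> T1 T0
  T0 -> d
  T1 -> c
  T2 -> b
  T3 -> a

Fill CYK table bottom-up (cells [i..j] with 1 ≤ i ≤ j ≤ 2 only):
  T[1,1] 'c' = {T1}  orig:{}
  T[2,2] 'd' = {T0}  orig:{}
  T[1,2] 'cd' = {C}

Original NTs in T[1,2] deriving "cd": ["C"]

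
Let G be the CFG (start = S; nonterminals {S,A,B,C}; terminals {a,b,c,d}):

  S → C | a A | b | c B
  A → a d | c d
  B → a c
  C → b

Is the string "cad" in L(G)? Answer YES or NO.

Convert to CNF:
  S -> T0 A | T2 B | b
  A -> T0 T1 | T2 T1
  B -> T0 T2
  C -> b
  T0 -> a
  T1 -> d
  T2 -> c

CYK table (by increasing span):
  cell(0,0) c: {T2}  orig:{}
  cell(1,1) a: {T0}  orig:{}
  cell(2,2) d: {T1}  orig:{}
  cell(0,1) ca: ∅
  cell(1,2) ad: {A}
  cell(0,2) cad: ∅

S ∉ T[0,2] ⇒ NO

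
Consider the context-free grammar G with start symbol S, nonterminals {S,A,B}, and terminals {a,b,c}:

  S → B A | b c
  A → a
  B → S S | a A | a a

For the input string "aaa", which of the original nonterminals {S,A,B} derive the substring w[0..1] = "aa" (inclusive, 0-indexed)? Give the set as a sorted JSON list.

Convert to CNF:
  S -> B A | T1 T2
  A -> a
  B -> S S | T0 A | T0 T0
  T0 -> a
  T1 -> b
  T2 -> c

Fill CYK table bottom-up, restricted to cells inside w[0..1]:
  [0..0]={A,T0}  "a"  orig:{A}
  [1..1]={A,T0}  "a"  orig:{A}
  [0..1]={B}  "aa"

Original NTs in T[0,1] deriving "aa": ["B"]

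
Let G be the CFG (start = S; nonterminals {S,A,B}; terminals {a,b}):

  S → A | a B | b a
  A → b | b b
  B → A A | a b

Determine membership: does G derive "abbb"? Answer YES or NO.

CNF form of G:
  S -> T0 T0 | T0 T1 | T1 B | b
  A -> T0 T0 | b
  B -> A A | T1 T0
  T0 -> b
  T1 -> a

CYK table (by increasing span):
  T[0,0] 'a' = {T1}  orig:{}
  T[1,1] 'b' = {A,S,T0}  orig:{A,S}
  T[2,2] 'b' = {A,S,T0}  orig:{A,S}
  T[3,3] 'b' = {A,S,T0}  orig:{A,S}
  T[0,1] 'ab' = {B}
  T[1,2] 'bb' = {A,B,S}
  T[2,3] 'bb' = {A,B,S}
  T[0,2] 'abb' = {S}
  T[1,3] 'bbb' = {B}
  T[0,3] 'abbb' = {S}

S ∈ T[0,3] ⇒ YES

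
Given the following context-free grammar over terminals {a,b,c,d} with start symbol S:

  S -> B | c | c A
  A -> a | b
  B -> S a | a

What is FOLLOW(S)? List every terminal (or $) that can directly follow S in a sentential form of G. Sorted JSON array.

FIRST iteration:
[1]
  A via A→a: +{a}
  A via A→b: +{b}
  B via B→a: +{a}
  S via S→B: +{a}
  S via S→c: +{c}
  S: {a,c}  A: {a,b}  B: {a}
[2]
  B via B→S a: +{c}
  S: {a,c}  A: {a,b}  B: {a,c}
[3] (no change)
  S: {a,c}  A: {a,b}  B: {a,c}

Compute FOLLOW by fixpoint:
FOLLOW(S) := {$}
pass 1:
  B→S a: FOLLOW(S) ⊇ FIRST(a) = {a}; new: +{a}
  S→B: FOLLOW(B) ⊇ FOLLOW(S) ⊇ {$,a}; new: +{$,a}
  S→c A: FOLLOW(A) ⊇ FOLLOW(S) ⊇ {$,a}; new: +{$,a}
  S: {$,a}  A: {$,a}  B: {$,a}
pass 2: done
  S: {$,a}  A: {$,a}  B: {$,a}

FOLLOW(S) = ["$", "a"]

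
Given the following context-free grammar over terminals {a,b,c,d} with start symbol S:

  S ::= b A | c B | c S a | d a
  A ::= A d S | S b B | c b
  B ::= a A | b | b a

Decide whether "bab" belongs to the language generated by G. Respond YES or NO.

Convert to CNF:
  S -> T0 T3 | T1 A | T2 B | T2 X6
  A -> A X4 | S X5 | T2 T1
  B -> T1 T3 | T3 A | b
  T0 -> d
  T1 -> b
  T2 -> c
  T3 -> a
  X4 -> T0 S
  X5 -> T1 B
  X6 -> S T3

Fill CYK table bottom-up:
  cell(0,0) b: {B,T1}  orig:{B}
  cell(1,1) a: {T3}  orig:{}
  cell(2,2) b: {B,T1}  orig:{B}
  cell(0,1) ba: {B}
  cell(1,2) ab: ∅
  cell(0,2) bab: ∅

S ∉ T[0,2] ⇒ NO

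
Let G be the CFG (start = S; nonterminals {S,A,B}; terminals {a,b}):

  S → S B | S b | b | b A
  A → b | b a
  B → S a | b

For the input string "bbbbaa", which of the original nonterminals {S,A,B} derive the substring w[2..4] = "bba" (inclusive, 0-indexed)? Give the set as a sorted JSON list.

CNF form of G:
  S -> S B | S T0 | T0 A | b
  A -> T0 T1 | b
  B -> S T1 | b
  T0 -> b
  T1 -> a

CYK table (by increasing span) — only the sub-triangle for w[2..4]:
  cell(2,2) b: {A,B,S,T0}  orig:{A,B,S}
  cell(3,3) b: {A,B,S,T0}  orig:{A,B,S}
  cell(4,4) a: {T1}  orig:{}
  cell(2,3) bb: {S}
  cell(3,4) ba: {A,B}
  cell(2,4) bba: {B,S}

Original NTs in T[2,4] deriving "bba": ["B", "S"]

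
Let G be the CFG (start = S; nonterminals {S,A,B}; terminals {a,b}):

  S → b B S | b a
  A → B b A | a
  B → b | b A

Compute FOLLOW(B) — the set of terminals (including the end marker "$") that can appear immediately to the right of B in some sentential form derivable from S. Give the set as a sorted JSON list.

FIRST sets, iterate to fixpoint:
pass 1:
  A via A→a: +{a}
  B via B→b: +{b}
  S via S→b B S: +{b}
  FIRST[S]={b}  FIRST[A]={a}  FIRST[B]={b}
pass 2:
  A via A→B b A: +{b}
  FIRST[S]={b}  FIRST[A]={a,b}  FIRST[B]={b}
pass 3: done
  FIRST[S]={b}  FIRST[A]={a,b}  FIRST[B]={b}

FOLLOW iteration:
FOLLOW(S) := {$}
pass 1:
  A→B b A: FOLLOW(B) ⊇ FIRST(b) = {b}; new: +{b}
  B→b A: FOLLOW(A) ⊇ FOLLOW(B) ⊇ {b}; new: +{b}
  FOLLOW(S)={$}  FOLLOW(A)={b}  FOLLOW(B)={b}
pass 2: done
  FOLLOW(S)={$}  FOLLOW(A)={b}  FOLLOW(B)={b}

FOLLOW(B) = ["b"]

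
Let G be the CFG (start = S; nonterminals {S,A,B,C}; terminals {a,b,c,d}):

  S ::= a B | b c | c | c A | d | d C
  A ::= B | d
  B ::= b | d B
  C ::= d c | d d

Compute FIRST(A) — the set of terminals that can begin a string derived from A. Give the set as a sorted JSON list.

FIRST sets, iterate to fixpoint:
iter 1:
  A via A→d: +{d}
  B via B→b: +{b}
  B via B→d B: +{d}
  C via C→d c: +{d}
  S via S→a B: +{a}
  S via S→b c: +{b}
  S via S→c: +{c}
  S via S→d: +{d}
  S: {a,b,c,d}  A: {d}  B: {b,d}  C: {d}
iter 2:
  A via A→B: +{b}
  S: {a,b,c,d}  A: {b,d}  B: {b,d}  C: {d}
iter 3: (no change)
  S: {a,b,c,d}  A: {b,d}  B: {b,d}  C: {d}

FIRST(A) = ["b", "d"]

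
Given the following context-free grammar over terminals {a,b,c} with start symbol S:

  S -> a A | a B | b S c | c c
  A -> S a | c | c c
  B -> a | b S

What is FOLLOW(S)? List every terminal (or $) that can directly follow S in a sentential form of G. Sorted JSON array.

FIRST iteration:
iter 1:
  A via A→c: +{c}
  B via B→a: +{a}
  B via B→b S: +{b}
  S via S→a A: +{a}
  S via S→b S c: +{b}
  S via S→c c: +{c}
  S: {a,b,c}  A: {c}  B: {a,b}
iter 2:
  A via A→S a: +{a,b}
  S: {a,b,c}  A: {a,b,c}  B: {a,b}
iter 3: done
  S: {a,b,c}  A: {a,b,c}  B: {a,b}

FOLLOW sets:
seed FOLLOW(S) with $
round 1:
  A→S a: FOLLOW(S) ⊇ FIRST(a) = {a}; new: +{a}
  S→a A: FOLLOW(A) ⊇ FOLLOW(S) ⊇ {$,a}; new: +{$,a}
  S→a B: FOLLOW(B) ⊇ FOLLOW(S) ⊇ {$,a}; new: +{$,a}
  S→b S c: FOLLOW(S) ⊇ FIRST(c) = {c}; new: +{c}
  FOLLOW(S)={$,a,c}  FOLLOW(A)={$,a}  FOLLOW(B)={$,a}
round 2:
  S→a A: FOLLOW(A) ⊇ FOLLOW(S) ⊇ {$,a,c}; new: +{c}
  S→a B: FOLLOW(B) ⊇ FOLLOW(S) ⊇ {$,a,c}; new: +{c}
  FOLLOW(S)={$,a,c}  FOLLOW(A)={$,a,c}  FOLLOW(B)={$,a,c}
round 3: (stable)
  FOLLOW(S)={$,a,c}  FOLLOW(A)={$,a,c}  FOLLOW(B)={$,a,c}

FOLLOW(S) = ["$", "a", "c"]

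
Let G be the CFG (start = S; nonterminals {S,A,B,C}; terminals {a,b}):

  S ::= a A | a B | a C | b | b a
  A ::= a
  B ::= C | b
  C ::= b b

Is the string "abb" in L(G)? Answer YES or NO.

CNF form of G:
  S -> T0 T1 | T1 A | T1 B | T1 C | b
  A -> a
  B -> T0 T0 | b
  C -> T0 T0
  T0 -> b
  T1 -> a

Fill CYK table bottom-up:
  cell(0,0) a: {A,T1}  orig:{A}
  cell(1,1) b: {B,S,T0}  orig:{B,S}
  cell(2,2) b: {B,S,T0}  orig:{B,S}
  cell(0,1) ab: {S}
  cell(1,2) bb: {B,C}
  cell(0,2) abb: {S}

S ∈ T[0,2] ⇒ YES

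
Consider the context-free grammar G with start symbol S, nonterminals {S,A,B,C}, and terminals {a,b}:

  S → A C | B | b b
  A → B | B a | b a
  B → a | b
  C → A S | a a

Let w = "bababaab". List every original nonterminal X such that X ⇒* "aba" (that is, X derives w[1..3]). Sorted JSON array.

Convert to CNF:
  S -> A C | T1 T1 | a | b
  A -> B T0 | T1 T0 | a | b
  B -> a | b
  C -> A S | T0 T0
  T0 -> a
  T1 -> b

Fill CYK table bottom-up (cells [i..j] with 1 ≤ i ≤ j ≤ 3 only):
  [1..1]={A,B,S,T0}  "a"  orig:{A,B,S}
  [2..2]={A,B,S,T1}  "b"  orig:{A,B,S}
  [3..3]={A,B,S,T0}  "a"  orig:{A,B,S}
  [1..2]={C}  "ab"
  [2..3]={A,C}  "ba"
  [1..3]={S}  "aba"

Original NTs in T[1,3] deriving "aba": ["S"]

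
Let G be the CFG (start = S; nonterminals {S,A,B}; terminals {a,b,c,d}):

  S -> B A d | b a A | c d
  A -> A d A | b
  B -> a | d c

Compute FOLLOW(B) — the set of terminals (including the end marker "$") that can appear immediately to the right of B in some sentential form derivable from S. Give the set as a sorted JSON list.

FIRST sets, iterate to fixpoint:
round 1:
  A via A→b: +{b}
  B via B→a: +{a}
  B via B→d c: +{d}
  S via S→B A d: +{a,d}
  S via S→b a A: +{b}
  S via S→c d: +{c}
  S: {a,b,c,d}  A: {b}  B: {a,d}
round 2: (stable)
  S: {a,b,c,d}  A: {b}  B: {a,d}

FOLLOW iteration:
seed FOLLOW(S) with $
round 1:
  A→A d A: FOLLOW(A) ⊇ FIRST(d) = {d}; new: +{d}
  S→B A d: FOLLOW(B) ⊇ FIRST(A) = {b}; new: +{b}
  S→b a A: FOLLOW(A) ⊇ FOLLOW(S) ⊇ {$}; new: +{$}
  FOLLOW(S)={$}  FOLLOW(A)={$,d}  FOLLOW(B)={b}
round 2: — fixpoint
  FOLLOW(S)={$}  FOLLOW(A)={$,d}  FOLLOW(B)={b}

FOLLOW(B) = ["b"]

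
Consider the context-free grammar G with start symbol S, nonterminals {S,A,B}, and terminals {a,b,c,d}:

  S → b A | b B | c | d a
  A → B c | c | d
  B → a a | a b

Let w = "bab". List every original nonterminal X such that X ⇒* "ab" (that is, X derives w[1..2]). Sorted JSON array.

Convert to CNF:
  S -> T2 A | T2 B | T3 T1 | c
  A -> B T0 | c | d
  B -> T1 T1 | T1 T2
  T0 -> c
  T1 -> a
  T2 -> b
  T3 -> d

Fill CYK table bottom-up (cells [i..j] with 1 ≤ i ≤ j ≤ 2 only):
  [1..1]={T1}  "a"  orig:{}
  [2..2]={T2}  "b"  orig:{}
  [1..2]={B}  "ab"

Original NTs in T[1,2] deriving "ab": ["B"]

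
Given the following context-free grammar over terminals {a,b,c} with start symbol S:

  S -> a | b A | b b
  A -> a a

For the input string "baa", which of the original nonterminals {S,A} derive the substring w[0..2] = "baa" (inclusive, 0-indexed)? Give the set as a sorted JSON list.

Convert to CNF:
  S -> T1 A | T1 T1 | a
  A -> T0 T0
  T0 -> a
  T1 -> b

CYK table (by increasing span) (cells [i..j] with 0 ≤ i ≤ j ≤ 2 only):
  cell(0,0) b: {T1}  orig:{}
  cell(1,1) a: {S,T0}  orig:{S}
  cell(2,2) a: {S,T0}  orig:{S}
  cell(0,1) ba: ∅
  cell(1,2) aa: {A}
  cell(0,2) baa: {S}

Original NTs in T[0,2] deriving "baa": ["S"]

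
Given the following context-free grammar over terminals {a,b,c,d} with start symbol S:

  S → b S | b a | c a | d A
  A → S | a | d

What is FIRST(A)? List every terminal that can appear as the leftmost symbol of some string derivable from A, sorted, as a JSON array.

Compute FIRST by fixpoint:
iter 1:
  A via A→a: +{a}
  A via A→d: +{d}
  S via S→b S: +{b}
  S via S→c a: +{c}
  S via S→d A: +{d}
  FIRST(S)={b,c,d}  FIRST(A)={a,d}
iter 2:
  A via A→S: +{b,c}
  FIRST(S)={b,c,d}  FIRST(A)={a,b,c,d}
iter 3: — fixpoint
  FIRST(S)={b,c,d}  FIRST(A)={a,b,c,d}

FIRST(A) = ["a", "b", "c", "d"]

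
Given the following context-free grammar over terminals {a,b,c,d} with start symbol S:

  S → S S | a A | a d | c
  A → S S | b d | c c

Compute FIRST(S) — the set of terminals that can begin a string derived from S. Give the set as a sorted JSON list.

Compute FIRST by fixpoint:
iter 1:
  A via A→b d: +{b}
  A via A→c c: +{c}
  S via S→a A: +{a}
  S via S→c: +{c}
  FIRST(S)={a,c}  FIRST(A)={b,c}
iter 2:
  A via A→S S: +{a}
  FIRST(S)={a,c}  FIRST(A)={a,b,c}
iter 3: — fixpoint
  FIRST(S)={a,c}  FIRST(A)={a,b,c}

FIRST(S) = ["a", "c"]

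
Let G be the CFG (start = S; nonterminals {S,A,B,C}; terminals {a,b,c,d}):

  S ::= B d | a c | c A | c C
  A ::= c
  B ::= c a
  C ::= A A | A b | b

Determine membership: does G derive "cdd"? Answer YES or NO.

CNF form of G:
  S -> B T3 | T0 A | T0 C | T1 T0
  A -> c
  B -> T0 T1
  C -> A A | A T2 | b
  T0 -> c
  T1 -> a
  T2 -> b
  T3 -> d

CYK fill:
  [0..0]={A,T0}  "c"  orig:{A}
  [1..1]={T3}  "d"  orig:{}
  [2..2]={T3}  "d"  orig:{}
  [0..1]=∅  "cd"
  [1..2]=∅  "dd"
  [0..2]=∅  "cdd"

S ∉ T[0,2] ⇒ NO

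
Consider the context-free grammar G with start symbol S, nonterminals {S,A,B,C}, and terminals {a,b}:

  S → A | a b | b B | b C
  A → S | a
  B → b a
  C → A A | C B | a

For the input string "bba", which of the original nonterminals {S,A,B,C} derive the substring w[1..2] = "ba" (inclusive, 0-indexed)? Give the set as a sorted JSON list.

Convert to CNF:
  S -> T0 T1 | T1 B | T1 C | a
  A -> T0 T1 | T1 B | T1 C | a
  B -> T1 T0
  C -> A A | C B | a
  T0 -> a
  T1 -> b

CYK fill — only the sub-triangle for w[1..2]:
  T[1,1] 'b' = {T1}  orig:{}
  T[2,2] 'a' = {A,C,S,T0}  orig:{A,C,S}
  T[1,2] 'ba' = {A,B,S}

Original NTs in T[1,2] deriving "ba": ["A", "B", "S"]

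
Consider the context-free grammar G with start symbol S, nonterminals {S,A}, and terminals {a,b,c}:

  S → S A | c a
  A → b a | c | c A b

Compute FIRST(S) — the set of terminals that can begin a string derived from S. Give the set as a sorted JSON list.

FIRST iteration:
round 1:
  A via A→b a: +{b}
  A via A→c: +{c}
  S via S→c a: +{c}
  FIRST[S]={c}  FIRST[A]={b,c}
round 2: — fixpoint
  FIRST[S]={c}  FIRST[A]={b,c}

FIRST(S) = ["c"]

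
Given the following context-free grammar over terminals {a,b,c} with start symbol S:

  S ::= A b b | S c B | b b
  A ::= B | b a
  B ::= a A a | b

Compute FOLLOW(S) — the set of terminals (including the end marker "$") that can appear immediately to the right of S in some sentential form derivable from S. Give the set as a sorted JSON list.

FIRST sets, iterate to fixpoint:
iter 1:
  A via A→b a: +{b}
  B via B→a A a: +{a}
  B via B→b: +{b}
  S via S→A b b: +{b}
  S: {b}  A: {b}  B: {a,b}
iter 2:
  A via A→B: +{a}
  S via S→A b b: +{a}
  S: {a,b}  A: {a,b}  B: {a,b}
iter 3: done
  S: {a,b}  A: {a,b}  B: {a,b}

Compute FOLLOW by fixpoint:
initialize: $ ∈ FOLLOW(S)
pass 1:
  B→a A a: FOLLOW(A) ⊇ FIRST(a) = {a}; new: +{a}
  S→A b b: FOLLOW(A) ⊇ FIRST(b) = {b}; new: +{b}
  S→S c B: FOLLOW(S) ⊇ FIRST(c) = {c}; new: +{c}
  S→S c B: FOLLOW(B) ⊇ FOLLOW(S) ⊇ {$,c}; new: +{$,c}
  FOLLOW(S)={$,c}  FOLLOW(A)={a,b}  FOLLOW(B)={$,c}
pass 2:
  A→B: FOLLOW(B) ⊇ FOLLOW(A) ⊇ {a,b}; new: +{a,b}
  FOLLOW(S)={$,c}  FOLLOW(A)={a,b}  FOLLOW(B)={$,a,b,c}
pass 3: (stable)
  FOLLOW(S)={$,c}  FOLLOW(A)={a,b}  FOLLOW(B)={$,a,b,c}

FOLLOW(S) = ["$", "c"]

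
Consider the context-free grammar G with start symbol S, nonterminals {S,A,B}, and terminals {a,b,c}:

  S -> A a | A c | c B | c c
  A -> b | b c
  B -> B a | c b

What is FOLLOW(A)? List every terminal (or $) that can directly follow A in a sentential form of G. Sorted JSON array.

FIRST iteration:
[1]
  A via A→b: +{b}
  B via B→c b: +{c}
  S via S→A a: +{b}
  S via S→c B: +{c}
  S: {b,c}  A: {b}  B: {c}
[2] done
  S: {b,c}  A: {b}  B: {c}

FOLLOW sets:
initialize: $ ∈ FOLLOW(S)
[1]
  B→B a: FOLLOW(B) ⊇ FIRST(a) = {a}; new: +{a}
  S→A a: FOLLOW(A) ⊇ FIRST(a) = {a}; new: +{a}
  S→A c: FOLLOW(A) ⊇ FIRST(c) = {c}; new: +{c}
  S→c B: FOLLOW(B) ⊇ FOLLOW(S) ⊇ {$}; new: +{$}
  FOLLOW[S]={$}  FOLLOW[A]={a,c}  FOLLOW[B]={$,a}
[2] (no change)
  FOLLOW[S]={$}  FOLLOW[A]={a,c}  FOLLOW[B]={$,a}

FOLLOW(A) = ["a", "c"]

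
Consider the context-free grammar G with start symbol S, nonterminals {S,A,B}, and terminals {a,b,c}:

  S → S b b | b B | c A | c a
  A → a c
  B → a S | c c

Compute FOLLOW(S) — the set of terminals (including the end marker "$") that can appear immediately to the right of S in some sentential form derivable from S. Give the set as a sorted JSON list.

FIRST sets, iterate to fixpoint:
[1]
  A via A→a c: +{a}
  B via B→a S: +{a}
  B via B→c c: +{c}
  S via S→b B: +{b}
  S via S→c A: +{c}
  FIRST[S]={b,c}  FIRST[A]={a}  FIRST[B]={a,c}
[2] (stable)
  FIRST[S]={b,c}  FIRST[A]={a}  FIRST[B]={a,c}

FOLLOW iteration:
FOLLOW(S) := {$}
pass 1:
  S→S b b: FOLLOW(S) ⊇ FIRST(b) = {b}; new: +{b}
  S→b B: FOLLOW(B) ⊇ FOLLOW(S) ⊇ {$,b}; new: +{$,b}
  S→c A: FOLLOW(A) ⊇ FOLLOW(S) ⊇ {$,b}; new: +{$,b}
  FOLLOW(S)={$,b}  FOLLOW(A)={$,b}  FOLLOW(B)={$,b}
pass 2: (stable)
  FOLLOW(S)={$,b}  FOLLOW(A)={$,b}  FOLLOW(B)={$,b}

FOLLOW(S) = ["$", "b"]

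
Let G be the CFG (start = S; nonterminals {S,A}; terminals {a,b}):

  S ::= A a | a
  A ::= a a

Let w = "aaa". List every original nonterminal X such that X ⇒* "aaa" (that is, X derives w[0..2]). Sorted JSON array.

Convert to CNF:
  S -> A T0 | a
  A -> T0 T0
  T0 -> a

CYK table (by increasing span) (cells [i..j] with 0 ≤ i ≤ j ≤ 2 only):
  T[0,0] 'a' = {S,T0}  orig:{S}
  T[1,1] 'a' = {S,T0}  orig:{S}
  T[2,2] 'a' = {S,T0}  orig:{S}
  T[0,1] 'aa' = {A}
  T[1,2] 'aa' = {A}
  T[0,2] 'aaa' = {S}

Original NTs in T[0,2] deriving "aaa": ["S"]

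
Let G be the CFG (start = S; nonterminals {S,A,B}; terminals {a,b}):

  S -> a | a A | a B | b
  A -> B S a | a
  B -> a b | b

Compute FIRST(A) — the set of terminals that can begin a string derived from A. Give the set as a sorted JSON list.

Compute FIRST by fixpoint:
iter 1:
  A via A→a: +{a}
  B via B→a b: +{a}
  B via B→b: +{b}
  S via S→a: +{a}
  S via S→b: +{b}
  S: {a,b}  A: {a}  B: {a,b}
iter 2:
  A via A→B S a: +{b}
  S: {a,b}  A: {a,b}  B: {a,b}
iter 3: (no change)
  S: {a,b}  A: {a,b}  B: {a,b}

FIRST(A) = ["a", "b"]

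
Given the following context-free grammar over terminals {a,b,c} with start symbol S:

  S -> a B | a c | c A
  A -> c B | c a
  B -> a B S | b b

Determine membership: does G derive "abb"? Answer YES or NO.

Convert to CNF:
  S -> T0 A | T1 B | T1 T0
  A -> T0 B | T0 T1
  B -> T1 X3 | T2 T2
  T0 -> c
  T1 -> a
  T2 -> b
  X3 -> B S

CYK table (by increasing span):
  [0..0]={T1}  "a"  orig:{}
  [1..1]={T2}  "b"  orig:{}
  [2..2]={T2}  "b"  orig:{}
  [0..1]=∅  "ab"
  [1..2]={B}  "bb"
  [0..2]={S}  "abb"

S ∈ T[0,2] ⇒ YES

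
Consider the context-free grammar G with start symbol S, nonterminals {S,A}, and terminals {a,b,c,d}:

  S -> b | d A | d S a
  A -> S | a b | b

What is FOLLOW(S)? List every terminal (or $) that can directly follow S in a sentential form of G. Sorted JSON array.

Compute FIRST by fixpoint:
pass 1:
  A via A→a b: +{a}
  A via A→b: +{b}
  S via S→b: +{b}
  S via S→d A: +{d}
  FIRST(S)={b,d}  FIRST(A)={a,b}
pass 2:
  A via A→S: +{d}
  FIRST(S)={b,d}  FIRST(A)={a,b,d}
pass 3: done
  FIRST(S)={b,d}  FIRST(A)={a,b,d}

Compute FOLLOW by fixpoint:
FOLLOW(S) := {$}
round 1:
  S→d A: FOLLOW(A) ⊇ FOLLOW(S) ⊇ {$}; new: +{$}
  S→d S a: FOLLOW(S) ⊇ FIRST(a) = {a}; new: +{a}
  FOLLOW[S]={$,a}  FOLLOW[A]={$}
round 2:
  S→d A: FOLLOW(A) ⊇ FOLLOW(S) ⊇ {$,a}; new: +{a}
  FOLLOW[S]={$,a}  FOLLOW[A]={$,a}
round 3: — fixpoint
  FOLLOW[S]={$,a}  FOLLOW[A]={$,a}

FOLLOW(S) = ["$", "a"]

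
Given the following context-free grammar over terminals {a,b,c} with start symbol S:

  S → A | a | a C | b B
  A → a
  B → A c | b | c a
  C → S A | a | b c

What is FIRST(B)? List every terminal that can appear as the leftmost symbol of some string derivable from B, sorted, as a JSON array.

FIRST iteration:
iter 1:
  A via A→a: +{a}
  B via B→A c: +{a}
  B via B→b: +{b}
  B via B→c a: +{c}
  C via C→a: +{a}
  C via C→b c: +{b}
  S via S→A: +{a}
  S via S→b B: +{b}
  FIRST(S)={a,b}  FIRST(A)={a}  FIRST(B)={a,b,c}  FIRST(C)={a,b}
iter 2: (no change)
  FIRST(S)={a,b}  FIRST(A)={a}  FIRST(B)={a,b,c}  FIRST(C)={a,b}

FIRST(B) = ["a", "b", "c"]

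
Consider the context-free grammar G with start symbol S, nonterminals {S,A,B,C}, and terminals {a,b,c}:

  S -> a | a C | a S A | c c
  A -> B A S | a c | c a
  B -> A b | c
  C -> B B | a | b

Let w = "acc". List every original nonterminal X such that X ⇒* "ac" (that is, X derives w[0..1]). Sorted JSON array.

CNF form of G:
  S -> T0 C | T0 X4 | T1 T1 | a
  A -> B X3 | T0 T1 | T1 T0
  B -> A T2 | c
  C -> B B | a | b
  T0 -> a
  T1 -> c
  T2 -> b
  X3 -> A S
  X4 -> S A

CYK fill, restricted to cells inside w[0..1]:
  cell(0,0) a: {C,S,T0}  orig:{C,S}
  cell(1,1) c: {B,T1}  orig:{B}
  cell(0,1) ac: {A}

Original NTs in T[0,1] deriving "ac": ["A"]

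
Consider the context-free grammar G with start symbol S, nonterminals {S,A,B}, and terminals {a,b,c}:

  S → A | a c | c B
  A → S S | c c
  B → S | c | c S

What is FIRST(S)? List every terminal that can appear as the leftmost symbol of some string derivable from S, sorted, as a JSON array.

FIRST sets, iterate to fixpoint:
iter 1:
  A via A→c c: +{c}
  B via B→c: +{c}
  S via S→A: +{c}
  S via S→a c: +{a}
  S: {a,c}  A: {c}  B: {c}
iter 2:
  A via A→S S: +{a}
  B via B→S: +{a}
  S: {a,c}  A: {a,c}  B: {a,c}
iter 3: (no change)
  S: {a,c}  A: {a,c}  B: {a,c}

FIRST(S) = ["a", "c"]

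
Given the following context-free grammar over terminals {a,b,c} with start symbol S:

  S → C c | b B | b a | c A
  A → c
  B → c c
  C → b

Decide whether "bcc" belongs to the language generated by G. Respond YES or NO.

Convert to CNF:
  S -> C T0 | T0 A | T1 B | T1 T2
  A -> c
  B -> T0 T0
  C -> b
  T0 -> c
  T1 -> b
  T2 -> a

Fill CYK table bottom-up:
  [0..0]={C,T1}  "b"  orig:{C}
  [1..1]={A,T0}  "c"  orig:{A}
  [2..2]={A,T0}  "c"  orig:{A}
  [0..1]={S}  "bc"
  [1..2]={B,S}  "cc"
  [0..2]={S}  "bcc"

S ∈ T[0,2] ⇒ YES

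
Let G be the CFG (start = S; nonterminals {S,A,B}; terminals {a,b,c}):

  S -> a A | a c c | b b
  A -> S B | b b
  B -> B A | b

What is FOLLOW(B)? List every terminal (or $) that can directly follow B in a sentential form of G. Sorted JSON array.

FIRST iteration:
round 1:
  A via A→b b: +{b}
  B via B→b: +{b}
  S via S→a A: +{a}
  S via S→b b: +{b}
  S: {a,b}  A: {b}  B: {b}
round 2:
  A via A→S B: +{a}
  S: {a,b}  A: {a,b}  B: {b}
round 3: (stable)
  S: {a,b}  A: {a,b}  B: {b}

FOLLOW iteration:
FOLLOW(S) := {$}
iter 1:
  A→S B: FOLLOW(S) ⊇ FIRST(B) = {b}; new: +{b}
  B→B A: FOLLOW(B) ⊇ FIRST(A) = {a,b}; new: +{a,b}
  B→B A: FOLLOW(A) ⊇ FOLLOW(B) ⊇ {a,b}; new: +{a,b}
  S→a A: FOLLOW(A) ⊇ FOLLOW(S) ⊇ {$,b}; new: +{$}
  FOLLOW[S]={$,b}  FOLLOW[A]={$,a,b}  FOLLOW[B]={a,b}
iter 2:
  A→S B: FOLLOW(B) ⊇ FOLLOW(A) ⊇ {$,a,b}; new: +{$}
  FOLLOW[S]={$,b}  FOLLOW[A]={$,a,b}  FOLLOW[B]={$,a,b}
iter 3: — fixpoint
  FOLLOW[S]={$,b}  FOLLOW[A]={$,a,b}  FOLLOW[B]={$,a,b}

FOLLOW(B) = ["$", "a", "b"]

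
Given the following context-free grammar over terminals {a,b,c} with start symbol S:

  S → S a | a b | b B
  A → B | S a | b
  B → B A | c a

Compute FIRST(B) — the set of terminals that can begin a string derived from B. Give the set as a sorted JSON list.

FIRST iteration:
[1]
  A via A→b: +{b}
  B via B→c a: +{c}
  S via S→a b: +{a}
  S via S→b B: +{b}
  FIRST[S]={a,b}  FIRST[A]={b}  FIRST[B]={c}
[2]
  A via A→B: +{c}
  A via A→S a: +{a}
  FIRST[S]={a,b}  FIRST[A]={a,b,c}  FIRST[B]={c}
[3] (no change)
  FIRST[S]={a,b}  FIRST[A]={a,b,c}  FIRST[B]={c}

FIRST(B) = ["c"]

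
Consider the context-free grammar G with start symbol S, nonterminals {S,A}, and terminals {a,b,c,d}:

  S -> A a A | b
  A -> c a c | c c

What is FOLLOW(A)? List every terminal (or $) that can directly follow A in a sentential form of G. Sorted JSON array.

FIRST sets, iterate to fixpoint:
round 1:
  A via A→c a c: +{c}
  S via S→A a A: +{c}
  S via S→b: +{b}
  S: {b,c}  A: {c}
round 2: done
  S: {b,c}  A: {c}

Compute FOLLOW by fixpoint:
initialize: $ ∈ FOLLOW(S)
round 1:
  S→A a A: FOLLOW(A) ⊇ FIRST(a) = {a}; new: +{a}
  S→A a A: FOLLOW(A) ⊇ FOLLOW(S) ⊇ {$}; new: +{$}
  FOLLOW[S]={$}  FOLLOW[A]={$,a}
round 2: done
  FOLLOW[S]={$}  FOLLOW[A]={$,a}

FOLLOW(A) = ["$", "a"]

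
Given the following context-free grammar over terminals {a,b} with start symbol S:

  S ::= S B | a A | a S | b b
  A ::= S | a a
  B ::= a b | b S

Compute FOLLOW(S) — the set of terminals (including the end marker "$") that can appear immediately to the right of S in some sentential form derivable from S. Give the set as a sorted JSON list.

Compute FIRST by fixpoint:
pass 1:
  A via A→a a: +{a}
  B via B→a b: +{a}
  B via B→b S: +{b}
  S via S→a A: +{a}
  S via S→b b: +{b}
  FIRST[S]={a,b}  FIRST[A]={a}  FIRST[B]={a,b}
pass 2:
  A via A→S: +{b}
  FIRST[S]={a,b}  FIRST[A]={a,b}  FIRST[B]={a,b}
pass 3: (stable)
  FIRST[S]={a,b}  FIRST[A]={a,b}  FIRST[B]={a,b}

FOLLOW sets:
initialize: $ ∈ FOLLOW(S)
round 1:
  S→S B: FOLLOW(S) ⊇ FIRST(B) = {a,b}; new: +{a,b}
  S→S B: FOLLOW(B) ⊇ FOLLOW(S) ⊇ {$,a,b}; new: +{$,a,b}
  S→a A: FOLLOW(A) ⊇ FOLLOW(S) ⊇ {$,a,b}; new: +{$,a,b}
  FOLLOW[S]={$,a,b}  FOLLOW[A]={$,a,b}  FOLLOW[B]={$,a,b}
round 2: (stable)
  FOLLOW[S]={$,a,b}  FOLLOW[A]={$,a,b}  FOLLOW[B]={$,a,b}

FOLLOW(S) = ["$", "a", "b"]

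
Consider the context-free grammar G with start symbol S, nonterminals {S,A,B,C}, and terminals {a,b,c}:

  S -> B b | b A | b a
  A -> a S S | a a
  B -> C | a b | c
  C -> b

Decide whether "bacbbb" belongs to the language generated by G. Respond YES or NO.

CNF form of G:
  S -> B T1 | T1 A | T1 T0
  A -> T0 T0 | T0 X2
  B -> T0 T1 | b | c
  C -> b
  T0 -> a
  T1 -> b
  X2 -> S S

CYK fill:
  T[0,0] 'b' = {B,C,T1}  orig:{B,C}
  T[1,1] 'a' = {T0}  orig:{}
  T[2,2] 'c' = {B}
  T[3,3] 'b' = {B,C,T1}  orig:{B,C}
  T[4,4] 'b' = {B,C,T1}  orig:{B,C}
  T[5,5] 'b' = {B,C,T1}  orig:{B,C}
  T[0,1] 'ba' = {S}
  T[1,2] 'ac' = ∅
  T[2,3] 'cb' = {S}
  T[3,4] 'bb' = {S}
  T[4,5] 'bb' = {S}
  T[0,2] 'bac' = ∅
  T[1,3] 'acb' = ∅
  T[2,4] 'cbb' = ∅
  T[3,5] 'bbb' = ∅
  T[0,3] 'bacb' = {X2}  orig:{}
  T[1,4] 'acbb' = ∅
  T[2,5] 'cbbb' = {X2}  orig:{}
  T[0,4] 'bacbb' = ∅
  T[1,5] 'acbbb' = {A}
  T[0,5] 'bacbbb' = {S}

S ∈ T[0,5] ⇒ YES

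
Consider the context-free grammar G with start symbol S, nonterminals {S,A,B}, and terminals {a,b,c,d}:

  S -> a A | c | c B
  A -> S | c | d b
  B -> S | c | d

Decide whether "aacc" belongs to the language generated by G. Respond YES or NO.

Convert to CNF:
  S -> T0 A | T1 B | c
  A -> T0 A | T1 B | T2 T3 | c
  B -> T0 A | T1 B | c | d
  T0 -> a
  T1 -> c
  T2 -> d
  T3 -> b

CYK fill:
  T[0,0] 'a' = {T0}  orig:{}
  T[1,1] 'a' = {T0}  orig:{}
  T[2,2] 'c' = {A,B,S,T1}  orig:{A,B,S}
  T[3,3] 'c' = {A,B,S,T1}  orig:{A,B,S}
  T[0,1] 'aa' = ∅
  T[1,2] 'ac' = {A,B,S}
  T[2,3] 'cc' = {A,B,S}
  T[0,2] 'aac' = {A,B,S}
  T[1,3] 'acc' = {A,B,S}
  T[0,3] 'aacc' = {A,B,S}

S ∈ T[0,3] ⇒ YES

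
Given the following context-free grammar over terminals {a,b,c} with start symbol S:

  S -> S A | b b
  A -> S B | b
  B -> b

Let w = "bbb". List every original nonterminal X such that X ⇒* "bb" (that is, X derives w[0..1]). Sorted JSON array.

CNF form of G:
  S -> S A | T0 T0
  A -> S B | b
  B -> b
  T0 -> b

CYK table (by increasing span) — only the sub-triangle for w[0..1]:
  [0..0]={A,B,T0}  "b"  orig:{A,B}
  [1..1]={A,B,T0}  "b"  orig:{A,B}
  [0..1]={S}  "bb"

Original NTs in T[0,1] deriving "bb": ["S"]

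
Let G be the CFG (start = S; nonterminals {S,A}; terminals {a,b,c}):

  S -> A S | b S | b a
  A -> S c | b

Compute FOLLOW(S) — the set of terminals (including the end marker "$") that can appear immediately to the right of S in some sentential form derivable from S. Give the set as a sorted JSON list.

Compute FIRST by fixpoint:
pass 1:
  A via A→b: +{b}
  S via S→A S: +{b}
  S: {b}  A: {b}
pass 2: done
  S: {b}  A: {b}

FOLLOW iteration:
FOLLOW(S) := {$}
pass 1:
  A→S c: FOLLOW(S) ⊇ FIRST(c) = {c}; new: +{c}
  S→A S: FOLLOW(A) ⊇ FIRST(S) = {b}; new: +{b}
  S: {$,c}  A: {b}
pass 2: (stable)
  S: {$,c}  A: {b}

FOLLOW(S) = ["$", "c"]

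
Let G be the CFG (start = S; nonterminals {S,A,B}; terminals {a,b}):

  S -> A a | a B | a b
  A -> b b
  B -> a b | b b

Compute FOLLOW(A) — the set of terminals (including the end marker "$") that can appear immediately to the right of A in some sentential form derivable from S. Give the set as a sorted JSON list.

FIRST sets, iterate to fixpoint:
pass 1:
  A via A→b b: +{b}
  B via B→a b: +{a}
  B via B→b b: +{b}
  S via S→A a: +{b}
  S via S→a B: +{a}
  S: {a,b}  A: {b}  B: {a,b}
pass 2: done
  S: {a,b}  A: {b}  B: {a,b}

FOLLOW iteration:
FOLLOW(S) := {$}
round 1:
  S→A a: FOLLOW(A) ⊇ FIRST(a) = {a}; new: +{a}
  S→a B: FOLLOW(B) ⊇ FOLLOW(S) ⊇ {$}; new: +{$}
  S: {$}  A: {a}  B: {$}
round 2: (no change)
  S: {$}  A: {a}  B: {$}

FOLLOW(A) = ["a"]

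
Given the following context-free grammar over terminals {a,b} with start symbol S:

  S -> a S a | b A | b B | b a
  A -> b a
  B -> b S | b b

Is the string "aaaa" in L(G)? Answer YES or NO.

Convert to CNF:
  S -> T0 A | T0 B | T0 T1 | T1 X2
  A -> T0 T1
  B -> T0 S | T0 T0
  T0 -> b
  T1 -> a
  X2 -> S T1

CYK table (by increasing span):
  T[0,0] 'a' = {T1}  orig:{}
  T[1,1] 'a' = {T1}  orig:{}
  T[2,2] 'a' = {T1}  orig:{}
  T[3,3] 'a' = {T1}  orig:{}
  T[0,1] 'aa' = ∅
  T[1,2] 'aa' = ∅
  T[2,3] 'aa' = ∅
  T[0,2] 'aaa' = ∅
  T[1,3] 'aaa' = ∅
  T[0,3] 'aaaa' = ∅

S ∉ T[0,3] ⇒ NO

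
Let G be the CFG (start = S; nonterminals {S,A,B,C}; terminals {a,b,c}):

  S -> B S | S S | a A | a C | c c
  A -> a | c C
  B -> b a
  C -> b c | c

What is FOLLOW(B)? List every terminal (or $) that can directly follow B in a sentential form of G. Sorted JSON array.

Compute FIRST by fixpoint:
round 1:
  A via A→a: +{a}
  A via A→c C: +{c}
  B via B→b a: +{b}
  C via C→b c: +{b}
  C via C→c: +{c}
  S via S→B S: +{b}
  S via S→a A: +{a}
  S via S→c c: +{c}
  FIRST(S)={a,b,c}  FIRST(A)={a,c}  FIRST(B)={b}  FIRST(C)={b,c}
round 2: — fixpoint
  FIRST(S)={a,b,c}  FIRST(A)={a,c}  FIRST(B)={b}  FIRST(C)={b,c}

FOLLOW sets:
seed FOLLOW(S) with $
round 1:
  S→B S: FOLLOW(B) ⊇ FIRST(S) = {a,b,c}; new: +{a,b,c}
  S→S S: FOLLOW(S) ⊇ FIRST(S) = {a,b,c}; new: +{a,b,c}
  S→a A: FOLLOW(A) ⊇ FOLLOW(S) ⊇ {$,a,b,c}; new: +{$,a,b,c}
  S→a C: FOLLOW(C) ⊇ FOLLOW(S) ⊇ {$,a,b,c}; new: +{$,a,b,c}
  S: {$,a,b,c}  A: {$,a,b,c}  B: {a,b,c}  C: {$,a,b,c}
round 2: done
  S: {$,a,b,c}  A: {$,a,b,c}  B: {a,b,c}  C: {$,a,b,c}

FOLLOW(B) = ["a", "b", "c"]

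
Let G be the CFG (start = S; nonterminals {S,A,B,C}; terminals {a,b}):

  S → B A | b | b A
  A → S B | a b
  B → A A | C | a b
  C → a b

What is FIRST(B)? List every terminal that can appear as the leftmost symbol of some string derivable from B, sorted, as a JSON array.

FIRST iteration:
iter 1:
  A via A→a b: +{a}
  B via B→A A: +{a}
  C via C→a b: +{a}
  S via S→B A: +{a}
  S via S→b: +{b}
  FIRST(S)={a,b}  FIRST(A)={a}  FIRST(B)={a}  FIRST(C)={a}
iter 2:
  A via A→S B: +{b}
  B via B→A A: +{b}
  FIRST(S)={a,b}  FIRST(A)={a,b}  FIRST(B)={a,b}  FIRST(C)={a}
iter 3: (no change)
  FIRST(S)={a,b}  FIRST(A)={a,b}  FIRST(B)={a,b}  FIRST(C)={a}

FIRST(B) = ["a", "b"]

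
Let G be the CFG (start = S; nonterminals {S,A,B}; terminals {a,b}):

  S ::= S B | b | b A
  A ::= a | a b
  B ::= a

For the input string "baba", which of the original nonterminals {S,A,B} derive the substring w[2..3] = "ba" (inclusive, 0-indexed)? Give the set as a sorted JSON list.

Convert to CNF:
  S -> S B | T1 A | b
  A -> T0 T1 | a
  B -> a
  T0 -> a
  T1 -> b

CYK table (by increasing span) — only the sub-triangle for w[2..3]:
  T[2,2] 'b' = {S,T1}  orig:{S}
  T[3,3] 'a' = {A,B,T0}  orig:{A,B}
  T[2,3] 'ba' = {S}

Original NTs in T[2,3] deriving "ba": ["S"]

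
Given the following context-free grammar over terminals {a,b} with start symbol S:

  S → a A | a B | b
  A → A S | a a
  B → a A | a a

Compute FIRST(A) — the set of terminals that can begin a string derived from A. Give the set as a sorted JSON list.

FIRST iteration:
round 1:
  A via A→a a: +{a}
  B via B→a A: +{a}
  S via S→a A: +{a}
  S via S→b: +{b}
  FIRST[S]={a,b}  FIRST[A]={a}  FIRST[B]={a}
round 2: (stable)
  FIRST[S]={a,b}  FIRST[A]={a}  FIRST[B]={a}

FIRST(A) = ["a"]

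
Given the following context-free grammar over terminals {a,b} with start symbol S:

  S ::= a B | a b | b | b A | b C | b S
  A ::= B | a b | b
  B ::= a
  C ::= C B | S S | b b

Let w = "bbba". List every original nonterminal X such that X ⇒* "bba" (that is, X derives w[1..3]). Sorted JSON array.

CNF form of G:
  S -> T0 B | T0 T1 | T1 A | T1 C | T1 S | b
  A -> T0 T1 | a | b
  B -> a
  C -> C B | S S | T1 T1
  T0 -> a
  T1 -> b

CYK table (by increasing span) — only the sub-triangle for w[1..3]:
  T[1,1] 'b' = {A,S,T1}  orig:{A,S}
  T[2,2] 'b' = {A,S,T1}  orig:{A,S}
  T[3,3] 'a' = {A,B,T0}  orig:{A,B}
  T[1,2] 'bb' = {C,S}
  T[2,3] 'ba' = {S}
  T[1,3] 'bba' = {C,S}

Original NTs in T[1,3] deriving "bba": ["C", "S"]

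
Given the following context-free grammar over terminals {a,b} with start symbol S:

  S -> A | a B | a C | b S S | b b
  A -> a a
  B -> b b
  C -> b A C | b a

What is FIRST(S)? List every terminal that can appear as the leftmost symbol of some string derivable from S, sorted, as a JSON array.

FIRST sets, iterate to fixpoint:
round 1:
  A via A→a a: +{a}
  B via B→b b: +{b}
  C via C→b A C: +{b}
  S via S→A: +{a}
  S via S→b S S: +{b}
  FIRST[S]={a,b}  FIRST[A]={a}  FIRST[B]={b}  FIRST[C]={b}
round 2: done
  FIRST[S]={a,b}  FIRST[A]={a}  FIRST[B]={b}  FIRST[C]={b}

FIRST(S) = ["a", "b"]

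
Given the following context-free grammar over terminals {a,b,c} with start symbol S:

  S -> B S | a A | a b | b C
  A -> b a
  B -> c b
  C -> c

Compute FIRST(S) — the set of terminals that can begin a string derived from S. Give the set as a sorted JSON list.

FIRST iteration:
pass 1:
  A via A→b a: +{b}
  B via B→c b: +{c}
  C via C→c: +{c}
  S via S→B S: +{c}
  S via S→a A: +{a}
  S via S→b C: +{b}
  FIRST(S)={a,b,c}  FIRST(A)={b}  FIRST(B)={c}  FIRST(C)={c}
pass 2: (stable)
  FIRST(S)={a,b,c}  FIRST(A)={b}  FIRST(B)={c}  FIRST(C)={c}

FIRST(S) = ["a", "b", "c"]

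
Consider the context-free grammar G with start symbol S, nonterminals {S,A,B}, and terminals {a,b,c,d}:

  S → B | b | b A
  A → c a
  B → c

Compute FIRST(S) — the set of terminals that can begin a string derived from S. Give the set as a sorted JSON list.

FIRST iteration:
iter 1:
  A via A→c a: +{c}
  B via B→c: +{c}
  S via S→B: +{c}
  S via S→b: +{b}
  S: {b,c}  A: {c}  B: {c}
iter 2: (stable)
  S: {b,c}  A: {c}  B: {c}

FIRST(S) = ["b", "c"]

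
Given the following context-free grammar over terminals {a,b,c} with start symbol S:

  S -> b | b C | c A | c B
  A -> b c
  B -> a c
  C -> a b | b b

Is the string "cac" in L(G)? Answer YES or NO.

Convert to CNF:
  S -> T0 C | T1 A | T1 B | b
  A -> T0 T1
  B -> T2 T1
  C -> T0 T0 | T2 T0
  T0 -> b
  T1 -> c
  T2 -> a

CYK fill:
  cell(0,0) c: {T1}  orig:{}
  cell(1,1) a: {T2}  orig:{}
  cell(2,2) c: {T1}  orig:{}
  cell(0,1) ca: ∅
  cell(1,2) ac: {B}
  cell(0,2) cac: {S}

S ∈ T[0,2] ⇒ YES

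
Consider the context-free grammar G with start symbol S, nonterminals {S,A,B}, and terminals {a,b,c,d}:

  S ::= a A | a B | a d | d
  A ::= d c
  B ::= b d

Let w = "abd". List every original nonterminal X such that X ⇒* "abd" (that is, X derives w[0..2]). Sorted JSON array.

CNF form of G:
  S -> T3 A | T3 B | T3 T0 | d
  A -> T0 T1
  B -> T2 T0
  T0 -> d
  T1 -> c
  T2 -> b
  T3 -> a

CYK fill, restricted to cells inside w[0..2]:
  cell(0,0) a: {T3}  orig:{}
  cell(1,1) b: {T2}  orig:{}
  cell(2,2) d: {S,T0}  orig:{S}
  cell(0,1) ab: ∅
  cell(1,2) bd: {B}
  cell(0,2) abd: {S}

Original NTs in T[0,2] deriving "abd": ["S"]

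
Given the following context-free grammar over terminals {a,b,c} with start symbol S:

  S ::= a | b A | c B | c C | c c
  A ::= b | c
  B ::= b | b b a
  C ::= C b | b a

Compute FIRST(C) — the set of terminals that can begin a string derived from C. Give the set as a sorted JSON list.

Compute FIRST by fixpoint:
iter 1:
  A via A→b: +{b}
  A via A→c: +{c}
  B via B→b: +{b}
  C via C→b a: +{b}
  S via S→a: +{a}
  S via S→b A: +{b}
  S via S→c B: +{c}
  FIRST(S)={a,b,c}  FIRST(A)={b,c}  FIRST(B)={b}  FIRST(C)={b}
iter 2: — fixpoint
  FIRST(S)={a,b,c}  FIRST(A)={b,c}  FIRST(B)={b}  FIRST(C)={b}

FIRST(C) = ["b"]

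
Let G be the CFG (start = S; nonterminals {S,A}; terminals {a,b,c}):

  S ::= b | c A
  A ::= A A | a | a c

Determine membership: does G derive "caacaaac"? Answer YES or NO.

Convert to CNF:
  S -> T1 A | b
  A -> A A | T0 T1 | a
  T0 -> a
  T1 -> c

Fill CYK table bottom-up:
  [0..0]={T1}  "c"  orig:{}
  [1..1]={A,T0}  "a"  orig:{A}
  [2..2]={A,T0}  "a"  orig:{A}
  [3..3]={T1}  "c"  orig:{}
  [4..4]={A,T0}  "a"  orig:{A}
  [5..5]={A,T0}  "a"  orig:{A}
  [6..6]={A,T0}  "a"  orig:{A}
  [7..7]={T1}  "c"  orig:{}
  [0..1]={S}  "ca"
  [1..2]={A}  "aa"
  [2..3]={A}  "ac"
  [3..4]={S}  "ca"
  [4..5]={A}  "aa"
  [5..6]={A}  "aa"
  [6..7]={A}  "ac"
  [0..2]={S}  "caa"
  [1..3]={A}  "aac"
  [2..4]={A}  "aca"
  [3..5]={S}  "caa"
  [4..6]={A}  "aaa"
  [5..7]={A}  "aac"
  [0..3]={S}  "caac"
  [1..4]={A}  "aaca"
  [2..5]={A}  "acaa"
  [3..6]={S}  "caaa"
  [4..7]={A}  "aaac"
  [0..4]={S}  "caaca"
  [1..5]={A}  "aacaa"
  [2..6]={A}  "acaaa"
  [3..7]={S}  "caaac"
  [0..5]={S}  "caacaa"
  [1..6]={A}  "aacaaa"
  [2..7]={A}  "acaaac"
  [0..6]={S}  "caacaaa"
  [1..7]={A}  "aacaaac"
  [0..7]={S}  "caacaaac"

S ∈ T[0,7] ⇒ YES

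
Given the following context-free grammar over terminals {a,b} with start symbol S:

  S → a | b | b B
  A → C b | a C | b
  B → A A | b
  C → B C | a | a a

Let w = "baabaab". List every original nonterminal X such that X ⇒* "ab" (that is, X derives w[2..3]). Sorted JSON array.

CNF form of G:
  S -> T0 B | a | b
  A -> C T0 | T1 C | b
  B -> A A | b
  C -> B C | T1 T1 | a
  T0 -> b
  T1 -> a

Fill CYK table bottom-up, restricted to cells inside w[2..3]:
  T[2,2] 'a' = {C,S,T1}  orig:{C,S}
  T[3,3] 'b' = {A,B,S,T0}  orig:{A,B,S}
  T[2,3] 'ab' = {A}

Original NTs in T[2,3] deriving "ab": ["A"]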